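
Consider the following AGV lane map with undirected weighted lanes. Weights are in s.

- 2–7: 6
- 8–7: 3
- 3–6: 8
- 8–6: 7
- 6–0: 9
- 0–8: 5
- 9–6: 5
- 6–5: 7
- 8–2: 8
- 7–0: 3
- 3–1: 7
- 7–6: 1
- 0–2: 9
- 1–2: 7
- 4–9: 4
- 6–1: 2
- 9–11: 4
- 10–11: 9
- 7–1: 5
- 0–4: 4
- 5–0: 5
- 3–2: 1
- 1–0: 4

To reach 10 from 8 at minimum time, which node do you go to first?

7

Enumerating some paths:
8 - 0 - 4 - 9 - 11 - 10: 5+4+4+4+9 = 26
8 - 6 - 9 - 11 - 10: 7+5+4+9 = 25
8 - 7 - 6 - 9 - 11 - 10: 3+1+5+4+9 = 22
8 - 0 - 7 - 6 - 9 - 11 - 10: 5+3+1+5+4+9 = 27
The minimum is 22 s via 8 - 7 - 6 - 9 - 11 - 10.
So from 8 the first move is to 7.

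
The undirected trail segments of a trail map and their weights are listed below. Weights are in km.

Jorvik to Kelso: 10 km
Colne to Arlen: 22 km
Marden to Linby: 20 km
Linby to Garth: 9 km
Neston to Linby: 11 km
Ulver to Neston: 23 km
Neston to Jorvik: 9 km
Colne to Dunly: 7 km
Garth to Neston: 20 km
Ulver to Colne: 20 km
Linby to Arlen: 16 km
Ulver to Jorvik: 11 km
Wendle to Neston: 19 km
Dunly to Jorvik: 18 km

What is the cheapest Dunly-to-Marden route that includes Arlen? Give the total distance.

65 km

Best Dunly to Arlen: Dunly–Colne–Arlen costing 29
Shortest Arlen→Marden: Arlen–Linby–Marden = 36
Total via Arlen: 29 + 36 = 65 km.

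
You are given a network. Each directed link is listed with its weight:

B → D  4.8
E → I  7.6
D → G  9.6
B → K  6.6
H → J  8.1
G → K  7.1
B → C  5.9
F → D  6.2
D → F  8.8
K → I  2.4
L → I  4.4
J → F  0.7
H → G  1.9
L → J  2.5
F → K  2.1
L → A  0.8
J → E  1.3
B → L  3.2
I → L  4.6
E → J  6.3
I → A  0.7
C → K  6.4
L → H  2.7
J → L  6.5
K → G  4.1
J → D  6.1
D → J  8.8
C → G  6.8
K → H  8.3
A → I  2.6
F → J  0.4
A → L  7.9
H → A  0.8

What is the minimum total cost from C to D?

22

Settle nodes by increasing distance from C:
C: 0
K: 6.4  (via C)
G: 6.8  (via C)
I: 8.8  (via K)
A: 9.5  (via I)
L: 13.4  (via I)
H: 14.7  (via K)
J: 15.9  (via L)
F: 16.6  (via J)
E: 17.2  (via J)
D: 22  (via J)
Shortest route: C → K → I → L → J → D = 22.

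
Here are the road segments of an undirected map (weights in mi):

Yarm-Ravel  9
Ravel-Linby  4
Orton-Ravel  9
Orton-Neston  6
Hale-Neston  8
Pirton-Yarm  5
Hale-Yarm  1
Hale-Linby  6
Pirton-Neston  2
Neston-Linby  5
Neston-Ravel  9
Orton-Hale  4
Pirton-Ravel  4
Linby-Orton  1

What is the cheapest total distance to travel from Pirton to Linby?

7 mi

Shortest distances from Pirton:
Pirton: 0
Neston: 2  (via Pirton)
Ravel: 4  (via Pirton)
Yarm: 5  (via Pirton)
Hale: 6  (via Yarm)
Linby: 7  (via Neston)
Shortest route: Pirton → Neston → Linby = 7 mi.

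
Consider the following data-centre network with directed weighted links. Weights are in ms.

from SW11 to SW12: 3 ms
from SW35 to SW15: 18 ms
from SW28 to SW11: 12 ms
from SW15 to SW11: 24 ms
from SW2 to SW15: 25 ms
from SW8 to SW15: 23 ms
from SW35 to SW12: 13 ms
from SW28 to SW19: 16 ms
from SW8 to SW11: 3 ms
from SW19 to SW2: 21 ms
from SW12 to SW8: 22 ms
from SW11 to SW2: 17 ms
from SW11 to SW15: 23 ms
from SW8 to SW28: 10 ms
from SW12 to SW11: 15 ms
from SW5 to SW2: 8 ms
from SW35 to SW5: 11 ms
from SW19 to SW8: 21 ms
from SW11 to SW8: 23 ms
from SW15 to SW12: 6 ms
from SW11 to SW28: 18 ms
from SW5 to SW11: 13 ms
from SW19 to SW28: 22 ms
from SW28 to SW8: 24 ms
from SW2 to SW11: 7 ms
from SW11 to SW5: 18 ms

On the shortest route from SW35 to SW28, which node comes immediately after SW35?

SW5

Candidate routes:
SW35 → SW12 → SW8 → SW28: 13+22+10 = 45
SW35 → SW12 → SW11 → SW28: 13+15+18 = 46
SW35 → SW5 → SW11 → SW28: 11+13+18 = 42
SW35 → SW5 → SW2 → SW11 → SW28: 11+8+7+18 = 44
Cheapest is SW35 → SW5 → SW11 → SW28 at 42 ms.
So from SW35 the first move is to SW5.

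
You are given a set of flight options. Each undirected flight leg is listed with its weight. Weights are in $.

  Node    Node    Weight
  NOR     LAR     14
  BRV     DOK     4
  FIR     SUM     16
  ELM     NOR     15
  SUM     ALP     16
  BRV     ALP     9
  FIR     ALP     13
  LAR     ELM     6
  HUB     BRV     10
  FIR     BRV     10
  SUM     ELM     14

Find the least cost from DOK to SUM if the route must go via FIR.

Best DOK to FIR: DOK–BRV–FIR costing 14
Best FIR to SUM: FIR–SUM costing 16
Total via FIR: 14 + 16 = $30.

$30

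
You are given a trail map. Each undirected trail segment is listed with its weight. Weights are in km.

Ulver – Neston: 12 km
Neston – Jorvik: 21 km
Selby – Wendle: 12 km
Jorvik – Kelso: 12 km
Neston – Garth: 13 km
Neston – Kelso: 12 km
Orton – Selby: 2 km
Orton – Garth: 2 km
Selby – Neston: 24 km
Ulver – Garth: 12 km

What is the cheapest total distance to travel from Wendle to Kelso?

Candidate routes:
Wendle–Selby–Orton–Garth–Ulver–Neston–Kelso: 12+2+2+12+12+12 = 52
Wendle–Selby–Neston–Kelso: 12+24+12 = 48
Wendle–Selby–Orton–Garth–Neston–Kelso: 12+2+2+13+12 = 41
The minimum is 41 km via Wendle–Selby–Orton–Garth–Neston–Kelso.

41 km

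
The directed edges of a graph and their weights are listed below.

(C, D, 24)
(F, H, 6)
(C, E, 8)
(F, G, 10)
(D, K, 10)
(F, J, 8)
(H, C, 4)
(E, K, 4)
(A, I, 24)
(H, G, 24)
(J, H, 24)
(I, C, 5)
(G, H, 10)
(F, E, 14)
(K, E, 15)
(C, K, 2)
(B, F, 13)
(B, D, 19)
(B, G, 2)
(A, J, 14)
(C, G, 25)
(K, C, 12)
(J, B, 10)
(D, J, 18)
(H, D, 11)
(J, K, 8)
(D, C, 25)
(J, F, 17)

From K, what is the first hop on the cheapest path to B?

C

Compare a few routes:
K → C → D → J → B: 12+24+18+10 = 64
K → C → G → H → D → J → B: 12+25+10+11+18+10 = 86
The minimum is 64 via K → C → D → J → B.
So from K the first move is to C.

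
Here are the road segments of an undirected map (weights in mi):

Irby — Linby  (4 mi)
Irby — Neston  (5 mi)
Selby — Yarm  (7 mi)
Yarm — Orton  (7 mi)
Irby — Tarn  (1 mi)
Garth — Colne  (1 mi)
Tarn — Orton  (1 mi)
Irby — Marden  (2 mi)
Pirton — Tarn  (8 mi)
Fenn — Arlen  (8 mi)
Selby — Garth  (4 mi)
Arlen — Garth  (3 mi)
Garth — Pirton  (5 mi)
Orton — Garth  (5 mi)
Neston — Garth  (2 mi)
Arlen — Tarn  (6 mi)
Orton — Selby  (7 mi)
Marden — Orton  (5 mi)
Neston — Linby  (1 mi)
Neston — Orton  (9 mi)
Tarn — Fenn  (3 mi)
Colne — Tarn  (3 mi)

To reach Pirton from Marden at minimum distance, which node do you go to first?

Irby

Enumerating some paths:
Marden → Irby → Tarn → Colne → Garth → Pirton: 2+1+3+1+5 = 12
Marden → Irby → Tarn → Pirton: 2+1+8 = 11
Cheapest is Marden → Irby → Tarn → Pirton at 11 mi.
So from Marden the first move is to Irby.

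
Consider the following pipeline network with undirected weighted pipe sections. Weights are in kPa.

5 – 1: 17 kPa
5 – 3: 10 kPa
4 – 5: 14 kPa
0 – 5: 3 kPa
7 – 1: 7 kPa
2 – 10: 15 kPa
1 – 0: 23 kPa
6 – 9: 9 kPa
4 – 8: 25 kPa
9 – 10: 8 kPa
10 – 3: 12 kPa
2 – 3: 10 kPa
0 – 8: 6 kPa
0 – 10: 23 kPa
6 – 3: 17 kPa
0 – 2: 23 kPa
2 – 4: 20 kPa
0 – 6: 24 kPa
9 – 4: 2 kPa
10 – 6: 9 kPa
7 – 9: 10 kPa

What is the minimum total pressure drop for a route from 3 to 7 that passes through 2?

Shortest 3→2: 3–2 = 10
Best 2 to 7: 2–4–9–7 costing 32
Total via 2: 10 + 32 = 42 kPa.

42 kPa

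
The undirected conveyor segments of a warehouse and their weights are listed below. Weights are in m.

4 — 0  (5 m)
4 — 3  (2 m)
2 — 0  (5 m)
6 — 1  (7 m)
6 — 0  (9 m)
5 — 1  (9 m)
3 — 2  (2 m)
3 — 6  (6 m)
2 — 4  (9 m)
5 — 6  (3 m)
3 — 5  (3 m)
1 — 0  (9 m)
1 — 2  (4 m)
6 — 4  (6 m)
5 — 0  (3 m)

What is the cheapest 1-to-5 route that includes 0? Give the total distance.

Best 1 to 0: 1 → 0 costing 9
Best 0 to 5: 0 → 5 costing 3
Total via 0: 9 + 3 = 12 m.

12 m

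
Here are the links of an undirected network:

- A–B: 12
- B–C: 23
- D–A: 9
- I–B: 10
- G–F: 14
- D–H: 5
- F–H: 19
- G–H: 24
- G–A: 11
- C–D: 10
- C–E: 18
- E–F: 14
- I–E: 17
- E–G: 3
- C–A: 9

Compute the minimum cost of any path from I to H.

36

Compare a few routes:
I - B - A - D - H: 10+12+9+5 = 36
I - E - G - H: 17+3+24 = 44
I - E - G - A - D - H: 17+3+11+9+5 = 45
The minimum is 36 via I - B - A - D - H.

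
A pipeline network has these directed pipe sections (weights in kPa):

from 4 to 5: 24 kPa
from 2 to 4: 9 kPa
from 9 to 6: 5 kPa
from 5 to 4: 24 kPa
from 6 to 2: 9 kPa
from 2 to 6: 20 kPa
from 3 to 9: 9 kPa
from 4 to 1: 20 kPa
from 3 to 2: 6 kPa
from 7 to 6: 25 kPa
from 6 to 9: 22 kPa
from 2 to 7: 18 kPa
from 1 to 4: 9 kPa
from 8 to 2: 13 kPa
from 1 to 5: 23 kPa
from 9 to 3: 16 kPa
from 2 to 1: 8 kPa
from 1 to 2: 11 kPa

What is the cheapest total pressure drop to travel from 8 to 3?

Enumerating some paths:
8 → 2 → 6 → 9 → 3: 13+20+22+16 = 71
8 → 2 → 7 → 6 → 9 → 3: 13+18+25+22+16 = 94
The minimum is 71 kPa via 8 → 2 → 6 → 9 → 3.

71 kPa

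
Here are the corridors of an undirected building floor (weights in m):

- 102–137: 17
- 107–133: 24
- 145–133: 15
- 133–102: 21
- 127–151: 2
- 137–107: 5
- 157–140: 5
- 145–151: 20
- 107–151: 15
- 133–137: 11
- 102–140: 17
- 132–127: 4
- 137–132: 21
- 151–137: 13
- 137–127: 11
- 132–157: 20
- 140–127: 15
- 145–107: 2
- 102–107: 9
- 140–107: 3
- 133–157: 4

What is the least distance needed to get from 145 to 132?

Compare a few routes:
145–107–151–127–132: 2+15+2+4 = 23
145–107–137–127–132: 2+5+11+4 = 22
Cheapest is 145–107–137–127–132 at 22 m.

22 m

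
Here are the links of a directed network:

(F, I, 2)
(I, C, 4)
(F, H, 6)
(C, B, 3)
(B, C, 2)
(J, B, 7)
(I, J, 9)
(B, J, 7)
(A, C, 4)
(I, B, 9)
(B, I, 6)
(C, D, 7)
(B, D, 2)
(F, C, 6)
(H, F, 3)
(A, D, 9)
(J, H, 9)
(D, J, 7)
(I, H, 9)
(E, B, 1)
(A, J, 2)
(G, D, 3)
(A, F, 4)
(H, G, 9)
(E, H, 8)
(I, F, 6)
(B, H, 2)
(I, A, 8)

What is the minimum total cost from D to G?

Candidate routes:
D–J–B–I–F–H–G: 7+7+6+6+6+9 = 41
D–J–H–G: 7+9+9 = 25
D–J–B–I–H–G: 7+7+6+9+9 = 38
D–J–B–I–A–F–H–G: 7+7+6+8+4+6+9 = 47
Cheapest is D–J–H–G at 25.

25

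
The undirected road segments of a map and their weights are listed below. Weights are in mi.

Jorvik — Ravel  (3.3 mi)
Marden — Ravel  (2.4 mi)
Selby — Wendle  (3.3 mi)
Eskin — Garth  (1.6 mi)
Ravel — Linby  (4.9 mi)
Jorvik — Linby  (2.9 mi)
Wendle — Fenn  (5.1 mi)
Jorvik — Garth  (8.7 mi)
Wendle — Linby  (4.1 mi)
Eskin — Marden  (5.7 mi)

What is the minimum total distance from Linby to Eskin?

13 mi

Candidate routes:
Linby - Jorvik - Garth - Eskin: 2.9+8.7+1.6 = 13.2
Linby - Ravel - Marden - Eskin: 4.9+2.4+5.7 = 13
Linby - Jorvik - Ravel - Marden - Eskin: 2.9+3.3+2.4+5.7 = 14.3
The minimum is 13 mi via Linby - Ravel - Marden - Eskin.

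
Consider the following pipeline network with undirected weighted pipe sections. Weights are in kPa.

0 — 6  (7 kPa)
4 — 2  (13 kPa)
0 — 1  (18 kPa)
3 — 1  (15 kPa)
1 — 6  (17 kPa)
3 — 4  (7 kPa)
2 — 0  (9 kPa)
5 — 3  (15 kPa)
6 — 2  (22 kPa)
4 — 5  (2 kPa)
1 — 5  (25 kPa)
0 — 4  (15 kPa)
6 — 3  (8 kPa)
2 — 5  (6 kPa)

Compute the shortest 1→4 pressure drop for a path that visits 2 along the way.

Best 1 to 2: 1–0–2 costing 27
Best 2 to 4: 2–5–4 costing 8
Total via 2: 27 + 8 = 35 kPa.

35 kPa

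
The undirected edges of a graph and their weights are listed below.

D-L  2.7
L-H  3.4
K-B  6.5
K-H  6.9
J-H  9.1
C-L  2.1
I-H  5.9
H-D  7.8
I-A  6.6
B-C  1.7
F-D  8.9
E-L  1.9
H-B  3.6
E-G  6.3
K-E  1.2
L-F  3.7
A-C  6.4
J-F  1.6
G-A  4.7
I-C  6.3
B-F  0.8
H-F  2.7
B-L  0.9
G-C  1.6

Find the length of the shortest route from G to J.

5.7

Compare a few routes:
G - C - L - F - J: 1.6+2.1+3.7+1.6 = 9
G - C - B - L - F - J: 1.6+1.7+0.9+3.7+1.6 = 9.5
G - C - L - B - F - J: 1.6+2.1+0.9+0.8+1.6 = 7
G - C - B - F - J: 1.6+1.7+0.8+1.6 = 5.7
Cheapest is G - C - B - F - J at 5.7.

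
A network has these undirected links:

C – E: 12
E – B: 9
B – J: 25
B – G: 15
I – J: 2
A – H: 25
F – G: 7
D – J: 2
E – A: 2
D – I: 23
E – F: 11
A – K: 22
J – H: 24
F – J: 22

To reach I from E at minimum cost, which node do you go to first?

F

Compare a few routes:
E → F → J → I: 11+22+2 = 35
E → B → J → I: 9+25+2 = 36
E → A → H → J → I: 2+25+24+2 = 53
The minimum is 35 via E → F → J → I.
So from E the first move is to F.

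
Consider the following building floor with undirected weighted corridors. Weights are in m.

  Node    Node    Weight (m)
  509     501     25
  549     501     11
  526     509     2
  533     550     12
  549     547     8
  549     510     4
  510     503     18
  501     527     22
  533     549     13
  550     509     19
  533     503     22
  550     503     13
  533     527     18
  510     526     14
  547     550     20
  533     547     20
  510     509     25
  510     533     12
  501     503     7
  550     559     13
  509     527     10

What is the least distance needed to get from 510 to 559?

Candidate routes:
510–533–550–559: 12+12+13 = 37
510–549–533–550–559: 4+13+12+13 = 42
The minimum is 37 m via 510–533–550–559.

37 m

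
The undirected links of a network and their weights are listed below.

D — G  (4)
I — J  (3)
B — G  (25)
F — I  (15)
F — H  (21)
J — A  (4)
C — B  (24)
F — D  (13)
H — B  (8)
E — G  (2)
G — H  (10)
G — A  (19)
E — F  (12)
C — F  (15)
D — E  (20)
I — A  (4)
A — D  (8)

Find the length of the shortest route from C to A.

Shortest distances from C:
C: 0
F: 15  (via C)
B: 24  (via C)
E: 27  (via F)
D: 28  (via F)
G: 29  (via E)
I: 30  (via F)
H: 32  (via B)
J: 33  (via I)
A: 34  (via I)
Shortest route: C–F–I–A = 34.

34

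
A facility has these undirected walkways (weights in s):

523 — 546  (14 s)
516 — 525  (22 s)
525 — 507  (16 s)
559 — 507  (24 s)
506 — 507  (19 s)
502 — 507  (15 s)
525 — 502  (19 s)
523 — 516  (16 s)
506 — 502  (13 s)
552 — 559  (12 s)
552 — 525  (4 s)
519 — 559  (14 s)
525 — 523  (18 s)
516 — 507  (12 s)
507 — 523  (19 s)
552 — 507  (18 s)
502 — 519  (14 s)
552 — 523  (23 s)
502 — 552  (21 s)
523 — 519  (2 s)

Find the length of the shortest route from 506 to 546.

Settle nodes by increasing distance from 506:
506: 0
502: 13  (via 506)
507: 19  (via 506)
519: 27  (via 502)
523: 29  (via 519)
516: 31  (via 507)
525: 32  (via 502)
552: 34  (via 502)
559: 41  (via 519)
546: 43  (via 523)
Shortest route: 506 → 502 → 519 → 523 → 546 = 43 s.

43 s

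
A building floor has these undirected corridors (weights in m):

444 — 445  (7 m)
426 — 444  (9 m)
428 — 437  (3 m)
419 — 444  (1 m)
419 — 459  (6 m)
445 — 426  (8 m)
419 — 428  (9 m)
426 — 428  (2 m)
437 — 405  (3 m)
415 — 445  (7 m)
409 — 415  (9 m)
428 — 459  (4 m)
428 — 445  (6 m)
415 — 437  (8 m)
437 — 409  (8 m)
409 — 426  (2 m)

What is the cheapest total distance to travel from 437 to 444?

Running Dijkstra from 437:
437: 0
405: 3  (via 437)
428: 3  (via 437)
426: 5  (via 428)
459: 7  (via 428)
409: 7  (via 426)
415: 8  (via 437)
445: 9  (via 428)
419: 12  (via 428)
444: 13  (via 419)
Shortest route: 437 → 428 → 419 → 444 = 13 m.

13 m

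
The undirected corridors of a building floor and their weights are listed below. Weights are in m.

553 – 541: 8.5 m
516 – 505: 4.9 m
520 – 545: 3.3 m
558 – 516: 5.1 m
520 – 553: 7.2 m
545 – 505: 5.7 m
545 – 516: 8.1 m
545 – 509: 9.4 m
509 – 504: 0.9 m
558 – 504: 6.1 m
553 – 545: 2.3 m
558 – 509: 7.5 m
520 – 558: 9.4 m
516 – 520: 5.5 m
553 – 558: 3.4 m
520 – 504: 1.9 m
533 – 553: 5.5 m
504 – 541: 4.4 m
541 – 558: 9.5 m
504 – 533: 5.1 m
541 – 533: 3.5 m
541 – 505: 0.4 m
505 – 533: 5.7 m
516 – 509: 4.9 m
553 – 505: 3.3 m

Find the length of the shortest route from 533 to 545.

Settle nodes by increasing distance from 533:
533: 0
541: 3.5  (via 533)
505: 3.9  (via 541)
504: 5.1  (via 533)
553: 5.5  (via 533)
509: 6  (via 504)
520: 7  (via 504)
545: 7.8  (via 553)
Shortest route: 533 → 553 → 545 = 7.8 m.

7.8 m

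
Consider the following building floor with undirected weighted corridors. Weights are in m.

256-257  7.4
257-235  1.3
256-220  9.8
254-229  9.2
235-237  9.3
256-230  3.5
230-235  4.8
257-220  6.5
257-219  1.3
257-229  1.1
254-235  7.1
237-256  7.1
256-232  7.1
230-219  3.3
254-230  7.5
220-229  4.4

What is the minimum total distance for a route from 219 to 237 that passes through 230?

Best 219 to 230: 219 → 230 costing 3.3
Best 230 to 237: 230 → 256 → 237 costing 10.6
Total via 230: 3.3 + 10.6 = 13.9 m.

13.9 m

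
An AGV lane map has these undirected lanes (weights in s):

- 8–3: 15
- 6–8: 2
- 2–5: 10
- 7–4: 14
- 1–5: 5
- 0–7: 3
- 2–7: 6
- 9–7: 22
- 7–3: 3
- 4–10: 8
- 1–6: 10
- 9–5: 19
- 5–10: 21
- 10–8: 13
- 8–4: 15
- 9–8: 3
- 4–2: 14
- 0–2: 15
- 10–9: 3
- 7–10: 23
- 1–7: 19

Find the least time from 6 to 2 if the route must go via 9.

Best 6 to 9: 6–8–9 costing 5
Best 9 to 2: 9–10–4–2 costing 25
Total via 9: 5 + 25 = 30 s.

30 s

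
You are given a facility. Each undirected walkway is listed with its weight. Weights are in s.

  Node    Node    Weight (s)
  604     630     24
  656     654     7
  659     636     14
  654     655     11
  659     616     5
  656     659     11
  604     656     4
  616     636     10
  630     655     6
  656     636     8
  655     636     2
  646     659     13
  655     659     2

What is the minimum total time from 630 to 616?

13 s

Candidate routes:
630 → 655 → 636 → 659 → 616: 6+2+14+5 = 27
630 → 655 → 659 → 616: 6+2+5 = 13
630 → 655 → 636 → 616: 6+2+10 = 18
The minimum is 13 s via 630 → 655 → 659 → 616.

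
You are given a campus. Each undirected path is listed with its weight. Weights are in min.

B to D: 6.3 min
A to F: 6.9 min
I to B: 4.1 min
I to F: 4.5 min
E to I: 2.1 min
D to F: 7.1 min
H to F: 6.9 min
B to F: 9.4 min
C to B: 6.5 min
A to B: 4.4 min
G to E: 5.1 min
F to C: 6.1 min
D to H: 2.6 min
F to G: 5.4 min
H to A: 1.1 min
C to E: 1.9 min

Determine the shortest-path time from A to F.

Candidate routes:
A–F: 6.9 = 6.9
A–H–D–F: 1.1+2.6+7.1 = 10.8
A–H–F: 1.1+6.9 = 8
A–B–I–F: 4.4+4.1+4.5 = 13
The minimum is 6.9 min via A–F.

6.9 min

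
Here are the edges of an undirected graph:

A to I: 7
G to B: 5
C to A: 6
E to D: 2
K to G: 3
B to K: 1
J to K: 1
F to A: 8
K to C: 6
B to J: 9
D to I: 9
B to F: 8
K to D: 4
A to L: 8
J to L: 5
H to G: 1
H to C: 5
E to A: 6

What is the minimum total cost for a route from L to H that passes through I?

Best L to I: L → A → I costing 15
Shortest I→H: I → D → K → G → H = 17
Total via I: 15 + 17 = 32.

32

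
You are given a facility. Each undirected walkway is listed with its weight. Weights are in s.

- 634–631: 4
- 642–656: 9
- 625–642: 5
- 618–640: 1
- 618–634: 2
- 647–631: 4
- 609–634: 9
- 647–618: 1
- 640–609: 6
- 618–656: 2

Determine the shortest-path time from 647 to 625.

17 s

Running Dijkstra from 647:
647: 0
618: 1  (via 647)
640: 2  (via 618)
656: 3  (via 618)
634: 3  (via 618)
631: 4  (via 647)
609: 8  (via 640)
642: 12  (via 656)
625: 17  (via 642)
Shortest route: 647–618–656–642–625 = 17 s.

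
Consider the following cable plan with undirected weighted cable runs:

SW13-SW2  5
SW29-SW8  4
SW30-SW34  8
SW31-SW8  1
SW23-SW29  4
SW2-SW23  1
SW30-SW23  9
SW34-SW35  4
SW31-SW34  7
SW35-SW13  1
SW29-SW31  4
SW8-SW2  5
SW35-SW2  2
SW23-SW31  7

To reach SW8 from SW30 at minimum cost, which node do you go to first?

Compare a few routes:
SW30 - SW23 - SW31 - SW8: 9+7+1 = 17
SW30 - SW34 - SW31 - SW8: 8+7+1 = 16
SW30 - SW23 - SW2 - SW8: 9+1+5 = 15
Cheapest is SW30 - SW23 - SW2 - SW8 at 15.
So from SW30 the first move is to SW23.

SW23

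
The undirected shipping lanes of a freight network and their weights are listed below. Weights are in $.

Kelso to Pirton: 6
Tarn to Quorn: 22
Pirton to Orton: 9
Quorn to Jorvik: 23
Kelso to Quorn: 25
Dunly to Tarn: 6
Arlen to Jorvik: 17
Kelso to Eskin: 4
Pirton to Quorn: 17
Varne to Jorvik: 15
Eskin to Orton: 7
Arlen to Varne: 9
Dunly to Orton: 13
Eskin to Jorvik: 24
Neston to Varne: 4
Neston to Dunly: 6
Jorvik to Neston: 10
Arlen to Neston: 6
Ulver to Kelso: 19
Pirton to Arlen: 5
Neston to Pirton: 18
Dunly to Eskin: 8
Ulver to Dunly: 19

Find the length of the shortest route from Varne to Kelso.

$20

Compare a few routes:
Varne–Neston–Dunly–Eskin–Kelso: 4+6+8+4 = 22
Varne–Neston–Arlen–Pirton–Kelso: 4+6+5+6 = 21
Varne–Arlen–Pirton–Kelso: 9+5+6 = 20
Cheapest is Varne–Arlen–Pirton–Kelso at $20.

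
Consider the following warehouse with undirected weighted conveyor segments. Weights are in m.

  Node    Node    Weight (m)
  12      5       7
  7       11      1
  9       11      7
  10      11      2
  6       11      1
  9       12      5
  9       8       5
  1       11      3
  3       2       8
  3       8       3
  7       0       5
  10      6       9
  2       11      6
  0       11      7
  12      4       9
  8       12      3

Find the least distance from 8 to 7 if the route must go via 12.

16 m

Best 8 to 12: 8 → 12 costing 3
Best 12 to 7: 12 → 9 → 11 → 7 costing 13
Total via 12: 3 + 13 = 16 m.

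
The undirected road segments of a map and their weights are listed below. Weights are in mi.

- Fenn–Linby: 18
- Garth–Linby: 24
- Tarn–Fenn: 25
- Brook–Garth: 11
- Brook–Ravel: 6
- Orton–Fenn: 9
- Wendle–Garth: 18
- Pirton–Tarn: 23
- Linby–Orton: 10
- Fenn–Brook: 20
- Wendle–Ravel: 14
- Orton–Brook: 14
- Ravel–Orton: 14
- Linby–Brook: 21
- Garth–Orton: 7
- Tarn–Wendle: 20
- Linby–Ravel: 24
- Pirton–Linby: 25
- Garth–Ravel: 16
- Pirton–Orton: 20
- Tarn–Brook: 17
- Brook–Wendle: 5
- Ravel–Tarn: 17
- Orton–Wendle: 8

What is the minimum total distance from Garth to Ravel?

Compare a few routes:
Garth - Orton - Wendle - Brook - Ravel: 7+8+5+6 = 26
Garth - Ravel: 16 = 16
Garth - Orton - Ravel: 7+14 = 21
Garth - Brook - Ravel: 11+6 = 17
Cheapest is Garth - Ravel at 16 mi.

16 mi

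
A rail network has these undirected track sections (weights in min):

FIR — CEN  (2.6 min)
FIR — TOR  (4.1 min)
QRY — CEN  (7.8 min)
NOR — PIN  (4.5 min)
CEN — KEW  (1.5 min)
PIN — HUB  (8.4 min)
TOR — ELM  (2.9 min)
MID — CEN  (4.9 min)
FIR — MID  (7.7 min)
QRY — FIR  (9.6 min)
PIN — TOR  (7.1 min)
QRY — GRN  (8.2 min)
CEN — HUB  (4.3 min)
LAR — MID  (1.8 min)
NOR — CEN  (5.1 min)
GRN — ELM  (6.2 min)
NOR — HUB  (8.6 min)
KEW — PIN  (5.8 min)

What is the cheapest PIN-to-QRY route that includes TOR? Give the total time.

20.8 min

Shortest PIN→TOR: PIN–TOR = 7.1
Best TOR to QRY: TOR–FIR–QRY costing 13.7
Total via TOR: 7.1 + 13.7 = 20.8 min.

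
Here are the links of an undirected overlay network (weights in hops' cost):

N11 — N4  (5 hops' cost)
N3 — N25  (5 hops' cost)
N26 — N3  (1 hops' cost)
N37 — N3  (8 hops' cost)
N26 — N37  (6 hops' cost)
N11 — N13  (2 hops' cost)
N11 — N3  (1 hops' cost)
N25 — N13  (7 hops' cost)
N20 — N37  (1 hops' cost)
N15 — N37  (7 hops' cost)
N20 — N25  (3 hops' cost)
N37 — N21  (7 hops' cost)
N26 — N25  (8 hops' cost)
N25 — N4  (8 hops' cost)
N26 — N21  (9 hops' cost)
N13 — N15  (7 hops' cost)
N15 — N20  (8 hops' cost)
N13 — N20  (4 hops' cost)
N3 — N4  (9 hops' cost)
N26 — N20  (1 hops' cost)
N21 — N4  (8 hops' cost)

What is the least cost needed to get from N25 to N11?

Settle nodes by increasing distance from N25:
N25: 0
N20: 3  (via N25)
N37: 4  (via N20)
N26: 4  (via N20)
N3: 5  (via N25)
N11: 6  (via N3)
Shortest route: N25 → N3 → N11 = 6 hops' cost.

6 hops' cost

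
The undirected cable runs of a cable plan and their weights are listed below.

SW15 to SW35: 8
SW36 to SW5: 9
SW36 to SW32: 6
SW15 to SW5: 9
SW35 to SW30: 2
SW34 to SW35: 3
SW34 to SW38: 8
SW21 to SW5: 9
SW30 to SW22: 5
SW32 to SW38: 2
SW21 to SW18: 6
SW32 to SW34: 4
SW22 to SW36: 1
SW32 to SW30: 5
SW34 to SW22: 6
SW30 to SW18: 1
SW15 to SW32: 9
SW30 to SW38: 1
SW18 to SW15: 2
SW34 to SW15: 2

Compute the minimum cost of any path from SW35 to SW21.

9

Candidate routes:
SW35–SW30–SW18–SW21: 2+1+6 = 9
SW35–SW34–SW15–SW18–SW21: 3+2+2+6 = 13
SW35–SW34–SW32–SW38–SW30–SW18–SW21: 3+4+2+1+1+6 = 17
SW35–SW15–SW18–SW21: 8+2+6 = 16
Cheapest is SW35–SW30–SW18–SW21 at 9.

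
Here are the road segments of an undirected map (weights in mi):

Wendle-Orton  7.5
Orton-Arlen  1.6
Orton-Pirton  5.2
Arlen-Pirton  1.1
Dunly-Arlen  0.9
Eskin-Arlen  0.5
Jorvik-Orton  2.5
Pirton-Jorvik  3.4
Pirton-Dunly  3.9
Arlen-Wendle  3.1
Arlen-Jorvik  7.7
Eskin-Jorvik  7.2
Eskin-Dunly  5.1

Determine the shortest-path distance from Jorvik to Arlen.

4.1 mi

Settle nodes by increasing distance from Jorvik:
Jorvik: 0
Orton: 2.5  (via Jorvik)
Pirton: 3.4  (via Jorvik)
Arlen: 4.1  (via Orton)
Shortest route: Jorvik–Orton–Arlen = 4.1 mi.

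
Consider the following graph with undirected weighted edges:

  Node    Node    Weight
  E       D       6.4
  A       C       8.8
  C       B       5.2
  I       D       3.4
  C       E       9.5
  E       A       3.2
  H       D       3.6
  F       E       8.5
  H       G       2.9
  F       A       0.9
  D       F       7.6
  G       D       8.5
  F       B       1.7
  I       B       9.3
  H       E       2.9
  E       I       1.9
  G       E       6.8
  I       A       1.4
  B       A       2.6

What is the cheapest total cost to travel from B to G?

Enumerating some paths:
B → A → E → H → G: 2.6+3.2+2.9+2.9 = 11.6
B → A → E → G: 2.6+3.2+6.8 = 12.6
B → F → A → I → E → H → G: 1.7+0.9+1.4+1.9+2.9+2.9 = 11.7
B → A → I → E → H → G: 2.6+1.4+1.9+2.9+2.9 = 11.7
The minimum is 11.6 via B → A → E → H → G.

11.6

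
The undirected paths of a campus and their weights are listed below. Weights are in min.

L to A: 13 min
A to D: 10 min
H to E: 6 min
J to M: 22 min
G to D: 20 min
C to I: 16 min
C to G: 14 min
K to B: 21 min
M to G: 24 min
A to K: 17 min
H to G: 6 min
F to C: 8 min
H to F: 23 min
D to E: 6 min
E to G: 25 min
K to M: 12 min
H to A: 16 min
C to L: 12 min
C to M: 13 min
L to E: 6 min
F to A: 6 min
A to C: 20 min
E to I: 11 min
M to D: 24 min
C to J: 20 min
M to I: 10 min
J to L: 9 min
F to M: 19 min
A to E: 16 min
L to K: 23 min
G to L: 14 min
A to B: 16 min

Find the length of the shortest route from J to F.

28 min

Settle nodes by increasing distance from J:
J: 0
L: 9  (via J)
E: 15  (via L)
C: 20  (via J)
D: 21  (via E)
H: 21  (via E)
A: 22  (via L)
M: 22  (via J)
G: 23  (via L)
I: 26  (via E)
F: 28  (via C)
Shortest route: J–C–F = 28 min.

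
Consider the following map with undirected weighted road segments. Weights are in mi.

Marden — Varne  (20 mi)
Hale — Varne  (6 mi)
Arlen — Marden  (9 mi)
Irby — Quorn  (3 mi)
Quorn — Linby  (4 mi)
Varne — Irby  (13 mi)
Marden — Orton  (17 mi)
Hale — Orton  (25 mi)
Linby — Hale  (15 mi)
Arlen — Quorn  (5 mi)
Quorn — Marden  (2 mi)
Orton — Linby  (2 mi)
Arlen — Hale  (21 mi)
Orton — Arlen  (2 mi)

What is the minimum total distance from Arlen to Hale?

19 mi

Compare a few routes:
Arlen–Hale: 21 = 21
Arlen–Orton–Hale: 2+25 = 27
Arlen–Quorn–Linby–Hale: 5+4+15 = 24
Arlen–Orton–Linby–Hale: 2+2+15 = 19
The minimum is 19 mi via Arlen–Orton–Linby–Hale.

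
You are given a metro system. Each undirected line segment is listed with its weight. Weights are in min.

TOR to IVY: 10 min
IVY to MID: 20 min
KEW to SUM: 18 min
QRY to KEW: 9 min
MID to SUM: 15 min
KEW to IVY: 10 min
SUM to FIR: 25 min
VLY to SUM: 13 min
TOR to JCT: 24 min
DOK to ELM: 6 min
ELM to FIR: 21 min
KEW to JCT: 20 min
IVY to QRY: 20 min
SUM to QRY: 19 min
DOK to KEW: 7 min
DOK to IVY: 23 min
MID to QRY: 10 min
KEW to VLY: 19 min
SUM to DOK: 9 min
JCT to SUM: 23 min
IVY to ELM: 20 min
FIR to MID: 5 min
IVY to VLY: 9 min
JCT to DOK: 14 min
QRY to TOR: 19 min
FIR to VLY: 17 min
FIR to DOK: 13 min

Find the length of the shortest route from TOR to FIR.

Running Dijkstra from TOR:
TOR: 0
IVY: 10  (via TOR)
VLY: 19  (via IVY)
QRY: 19  (via TOR)
KEW: 20  (via IVY)
JCT: 24  (via TOR)
DOK: 27  (via KEW)
MID: 29  (via QRY)
ELM: 30  (via IVY)
SUM: 32  (via VLY)
FIR: 34  (via MID)
Shortest route: TOR–QRY–MID–FIR = 34 min.

34 min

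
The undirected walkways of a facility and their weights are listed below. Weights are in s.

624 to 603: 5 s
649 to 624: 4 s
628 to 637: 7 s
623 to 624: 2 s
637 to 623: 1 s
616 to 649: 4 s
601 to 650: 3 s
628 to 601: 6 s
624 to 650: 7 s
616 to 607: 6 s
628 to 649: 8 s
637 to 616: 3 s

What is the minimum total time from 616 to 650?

13 s

Candidate routes:
616–649–624–650: 4+4+7 = 15
616–637–628–601–650: 3+7+6+3 = 19
616–637–623–624–650: 3+1+2+7 = 13
Cheapest is 616–637–623–624–650 at 13 s.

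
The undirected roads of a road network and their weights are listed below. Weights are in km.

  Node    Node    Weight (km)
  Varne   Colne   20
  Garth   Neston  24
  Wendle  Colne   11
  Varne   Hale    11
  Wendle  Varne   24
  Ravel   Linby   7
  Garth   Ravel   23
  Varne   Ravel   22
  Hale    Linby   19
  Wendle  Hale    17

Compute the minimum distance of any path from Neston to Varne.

69 km

Candidate routes:
Neston → Garth → Ravel → Linby → Hale → Varne: 24+23+7+19+11 = 84
Neston → Garth → Ravel → Varne: 24+23+22 = 69
Neston → Garth → Ravel → Linby → Hale → Wendle → Colne → Varne: 24+23+7+19+17+11+20 = 121
Neston → Garth → Ravel → Linby → Hale → Wendle → Varne: 24+23+7+19+17+24 = 114
The minimum is 69 km via Neston → Garth → Ravel → Varne.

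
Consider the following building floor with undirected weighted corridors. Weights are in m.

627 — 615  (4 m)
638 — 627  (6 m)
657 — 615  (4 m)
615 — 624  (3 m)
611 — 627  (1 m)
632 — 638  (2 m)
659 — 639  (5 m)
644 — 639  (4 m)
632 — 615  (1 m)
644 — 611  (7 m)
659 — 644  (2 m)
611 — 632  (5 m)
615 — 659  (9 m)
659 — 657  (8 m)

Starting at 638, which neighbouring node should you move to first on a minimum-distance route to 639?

Compare a few routes:
638 → 632 → 615 → 659 → 639: 2+1+9+5 = 17
638 → 627 → 611 → 644 → 639: 6+1+7+4 = 18
638 → 632 → 615 → 659 → 644 → 639: 2+1+9+2+4 = 18
638 → 632 → 611 → 644 → 639: 2+5+7+4 = 18
The minimum is 17 m via 638 → 632 → 615 → 659 → 639.
So from 638 the first move is to 632.

632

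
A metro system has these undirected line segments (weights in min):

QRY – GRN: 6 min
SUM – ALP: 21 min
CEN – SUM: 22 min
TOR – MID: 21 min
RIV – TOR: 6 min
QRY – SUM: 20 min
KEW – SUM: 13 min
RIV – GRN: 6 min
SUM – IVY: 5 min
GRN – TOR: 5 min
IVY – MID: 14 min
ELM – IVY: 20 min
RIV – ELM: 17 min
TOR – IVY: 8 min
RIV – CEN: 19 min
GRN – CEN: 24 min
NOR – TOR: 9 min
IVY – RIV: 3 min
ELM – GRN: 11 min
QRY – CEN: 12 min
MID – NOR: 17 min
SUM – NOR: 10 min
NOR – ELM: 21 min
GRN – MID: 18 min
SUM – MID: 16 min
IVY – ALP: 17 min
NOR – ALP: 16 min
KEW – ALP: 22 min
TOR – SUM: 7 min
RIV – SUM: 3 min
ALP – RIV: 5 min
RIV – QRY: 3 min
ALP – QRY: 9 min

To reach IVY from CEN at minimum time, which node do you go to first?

QRY

Compare a few routes:
CEN–RIV–IVY: 19+3 = 22
CEN–QRY–RIV–IVY: 12+3+3 = 18
CEN–QRY–RIV–SUM–IVY: 12+3+3+5 = 23
Cheapest is CEN–QRY–RIV–IVY at 18 min.
So from CEN the first move is to QRY.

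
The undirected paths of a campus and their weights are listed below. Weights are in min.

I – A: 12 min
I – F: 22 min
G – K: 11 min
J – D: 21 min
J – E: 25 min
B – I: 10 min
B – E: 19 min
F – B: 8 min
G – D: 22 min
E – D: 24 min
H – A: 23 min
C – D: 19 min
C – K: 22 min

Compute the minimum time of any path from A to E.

41 min

Settle nodes by increasing distance from A:
A: 0
I: 12  (via A)
B: 22  (via I)
H: 23  (via A)
F: 30  (via B)
E: 41  (via B)
Shortest route: A → I → B → E = 41 min.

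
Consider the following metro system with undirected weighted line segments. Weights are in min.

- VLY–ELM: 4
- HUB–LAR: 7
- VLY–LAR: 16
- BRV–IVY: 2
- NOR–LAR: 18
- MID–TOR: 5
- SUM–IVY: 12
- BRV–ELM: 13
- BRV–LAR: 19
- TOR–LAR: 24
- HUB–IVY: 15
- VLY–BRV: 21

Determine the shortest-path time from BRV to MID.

Candidate routes:
BRV - IVY - HUB - LAR - TOR - MID: 2+15+7+24+5 = 53
BRV - ELM - VLY - LAR - TOR - MID: 13+4+16+24+5 = 62
BRV - LAR - TOR - MID: 19+24+5 = 48
The minimum is 48 min via BRV - LAR - TOR - MID.

48 min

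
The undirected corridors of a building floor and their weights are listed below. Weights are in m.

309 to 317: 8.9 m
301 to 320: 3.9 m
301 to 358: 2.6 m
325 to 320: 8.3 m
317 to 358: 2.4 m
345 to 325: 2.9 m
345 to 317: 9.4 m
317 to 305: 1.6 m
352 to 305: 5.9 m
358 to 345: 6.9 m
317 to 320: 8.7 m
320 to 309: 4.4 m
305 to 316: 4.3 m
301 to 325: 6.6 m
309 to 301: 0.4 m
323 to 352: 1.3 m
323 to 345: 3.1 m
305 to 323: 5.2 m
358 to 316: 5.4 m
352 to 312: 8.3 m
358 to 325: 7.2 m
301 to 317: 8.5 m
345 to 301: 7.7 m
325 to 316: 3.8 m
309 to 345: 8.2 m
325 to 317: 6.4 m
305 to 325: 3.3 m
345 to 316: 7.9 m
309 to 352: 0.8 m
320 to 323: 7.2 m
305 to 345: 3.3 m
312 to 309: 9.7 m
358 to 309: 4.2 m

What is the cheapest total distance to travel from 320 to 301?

Candidate routes:
320 → 309 → 301: 4.4+0.4 = 4.8
320 → 301: 3.9 = 3.9
320 → 323 → 352 → 309 → 301: 7.2+1.3+0.8+0.4 = 9.7
Cheapest is 320 → 301 at 3.9 m.

3.9 m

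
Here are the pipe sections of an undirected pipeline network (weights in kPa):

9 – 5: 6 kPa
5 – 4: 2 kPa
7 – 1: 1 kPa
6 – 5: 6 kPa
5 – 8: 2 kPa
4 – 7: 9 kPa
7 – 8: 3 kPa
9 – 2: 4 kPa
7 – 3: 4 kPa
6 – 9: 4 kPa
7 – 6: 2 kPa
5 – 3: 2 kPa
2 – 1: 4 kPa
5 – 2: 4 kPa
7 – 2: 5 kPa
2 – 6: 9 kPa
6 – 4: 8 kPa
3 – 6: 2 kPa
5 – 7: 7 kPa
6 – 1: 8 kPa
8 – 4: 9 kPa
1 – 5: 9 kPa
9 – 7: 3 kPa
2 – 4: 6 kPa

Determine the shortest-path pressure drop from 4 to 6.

Compare a few routes:
4–5–8–7–6: 2+2+3+2 = 9
4–6: 8 = 8
4–5–3–6: 2+2+2 = 6
4–5–6: 2+6 = 8
The minimum is 6 kPa via 4–5–3–6.

6 kPa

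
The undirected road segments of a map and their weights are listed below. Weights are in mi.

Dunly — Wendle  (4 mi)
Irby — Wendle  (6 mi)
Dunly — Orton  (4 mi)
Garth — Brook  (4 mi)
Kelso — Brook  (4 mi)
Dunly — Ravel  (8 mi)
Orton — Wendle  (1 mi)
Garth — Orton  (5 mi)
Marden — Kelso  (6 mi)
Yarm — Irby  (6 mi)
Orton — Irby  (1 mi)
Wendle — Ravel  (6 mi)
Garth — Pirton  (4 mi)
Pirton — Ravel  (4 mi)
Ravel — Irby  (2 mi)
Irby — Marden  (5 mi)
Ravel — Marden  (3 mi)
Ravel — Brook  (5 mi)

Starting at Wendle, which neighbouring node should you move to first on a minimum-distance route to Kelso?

Candidate routes:
Wendle - Orton - Irby - Marden - Kelso: 1+1+5+6 = 13
Wendle - Ravel - Brook - Kelso: 6+5+4 = 15
Wendle - Ravel - Marden - Kelso: 6+3+6 = 15
Wendle - Orton - Garth - Brook - Kelso: 1+5+4+4 = 14
Cheapest is Wendle - Orton - Irby - Marden - Kelso at 13 mi.
So from Wendle the first move is to Orton.

Orton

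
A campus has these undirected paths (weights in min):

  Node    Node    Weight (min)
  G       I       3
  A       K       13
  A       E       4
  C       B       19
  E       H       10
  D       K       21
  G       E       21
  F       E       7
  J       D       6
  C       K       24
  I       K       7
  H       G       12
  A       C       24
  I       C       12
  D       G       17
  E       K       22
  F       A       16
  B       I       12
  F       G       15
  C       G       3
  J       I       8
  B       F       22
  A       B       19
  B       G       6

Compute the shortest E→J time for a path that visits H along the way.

33 min

Shortest E→H: E → H = 10
Shortest H→J: H → G → I → J = 23
Total via H: 10 + 23 = 33 min.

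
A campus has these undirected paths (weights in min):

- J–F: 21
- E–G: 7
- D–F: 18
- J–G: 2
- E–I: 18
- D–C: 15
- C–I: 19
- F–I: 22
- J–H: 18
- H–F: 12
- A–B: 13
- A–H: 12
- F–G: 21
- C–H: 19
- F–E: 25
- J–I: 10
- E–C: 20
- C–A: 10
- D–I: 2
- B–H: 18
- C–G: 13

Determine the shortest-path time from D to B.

Compare a few routes:
D - C - A - B: 15+10+13 = 38
D - I - C - A - B: 2+19+10+13 = 44
The minimum is 38 min via D - C - A - B.

38 min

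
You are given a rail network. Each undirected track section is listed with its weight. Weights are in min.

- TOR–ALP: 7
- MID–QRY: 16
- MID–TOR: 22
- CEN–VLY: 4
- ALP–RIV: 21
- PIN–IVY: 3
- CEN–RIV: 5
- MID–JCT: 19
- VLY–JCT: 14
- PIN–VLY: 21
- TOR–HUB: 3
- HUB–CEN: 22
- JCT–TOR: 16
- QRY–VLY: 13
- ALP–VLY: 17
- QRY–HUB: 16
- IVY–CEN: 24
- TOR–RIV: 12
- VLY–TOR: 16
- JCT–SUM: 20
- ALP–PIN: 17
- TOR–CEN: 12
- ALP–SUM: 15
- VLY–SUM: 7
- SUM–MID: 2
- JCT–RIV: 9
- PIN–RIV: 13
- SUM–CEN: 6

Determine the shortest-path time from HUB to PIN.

27 min

Compare a few routes:
HUB–TOR–CEN–RIV–PIN: 3+12+5+13 = 33
HUB–TOR–RIV–PIN: 3+12+13 = 28
HUB–TOR–ALP–PIN: 3+7+17 = 27
The minimum is 27 min via HUB–TOR–ALP–PIN.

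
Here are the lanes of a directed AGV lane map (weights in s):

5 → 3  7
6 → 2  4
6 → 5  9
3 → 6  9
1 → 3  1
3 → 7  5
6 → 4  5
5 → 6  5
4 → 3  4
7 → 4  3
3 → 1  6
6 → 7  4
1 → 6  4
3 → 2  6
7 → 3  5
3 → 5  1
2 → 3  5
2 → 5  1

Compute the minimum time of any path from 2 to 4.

Compare a few routes:
2 - 3 - 7 - 4: 5+5+3 = 13
2 - 5 - 6 - 4: 1+5+5 = 11
2 - 5 - 6 - 7 - 4: 1+5+4+3 = 13
Cheapest is 2 - 5 - 6 - 4 at 11 s.

11 s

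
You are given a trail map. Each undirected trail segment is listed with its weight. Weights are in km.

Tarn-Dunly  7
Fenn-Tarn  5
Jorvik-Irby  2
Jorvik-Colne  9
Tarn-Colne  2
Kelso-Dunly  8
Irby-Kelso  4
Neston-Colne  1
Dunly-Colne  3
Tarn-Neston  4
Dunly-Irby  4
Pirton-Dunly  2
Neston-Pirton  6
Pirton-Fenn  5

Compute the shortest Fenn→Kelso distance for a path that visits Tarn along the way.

Best Fenn to Tarn: Fenn–Tarn costing 5
Best Tarn to Kelso: Tarn–Colne–Dunly–Kelso costing 13
Total via Tarn: 5 + 13 = 18 km.

18 km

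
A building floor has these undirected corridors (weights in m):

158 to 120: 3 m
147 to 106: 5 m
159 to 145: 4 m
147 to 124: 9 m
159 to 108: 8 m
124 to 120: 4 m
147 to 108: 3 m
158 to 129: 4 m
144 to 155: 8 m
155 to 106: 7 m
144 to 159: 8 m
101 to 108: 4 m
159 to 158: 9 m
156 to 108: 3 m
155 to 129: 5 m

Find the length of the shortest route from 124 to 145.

Shortest distances from 124:
124: 0
120: 4  (via 124)
158: 7  (via 120)
147: 9  (via 124)
129: 11  (via 158)
108: 12  (via 147)
106: 14  (via 147)
156: 15  (via 108)
101: 16  (via 108)
155: 16  (via 129)
159: 16  (via 158)
145: 20  (via 159)
Shortest route: 124 → 120 → 158 → 159 → 145 = 20 m.

20 m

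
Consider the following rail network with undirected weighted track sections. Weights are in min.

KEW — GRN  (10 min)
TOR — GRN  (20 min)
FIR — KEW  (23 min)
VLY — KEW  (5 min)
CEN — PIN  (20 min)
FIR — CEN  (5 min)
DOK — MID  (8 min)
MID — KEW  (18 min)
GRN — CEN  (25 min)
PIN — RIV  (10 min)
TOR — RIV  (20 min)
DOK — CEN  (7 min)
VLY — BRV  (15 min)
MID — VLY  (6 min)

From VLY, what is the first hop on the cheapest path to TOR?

Compare a few routes:
VLY - MID - KEW - GRN - TOR: 6+18+10+20 = 54
VLY - KEW - GRN - TOR: 5+10+20 = 35
The minimum is 35 min via VLY - KEW - GRN - TOR.
So from VLY the first move is to KEW.

KEW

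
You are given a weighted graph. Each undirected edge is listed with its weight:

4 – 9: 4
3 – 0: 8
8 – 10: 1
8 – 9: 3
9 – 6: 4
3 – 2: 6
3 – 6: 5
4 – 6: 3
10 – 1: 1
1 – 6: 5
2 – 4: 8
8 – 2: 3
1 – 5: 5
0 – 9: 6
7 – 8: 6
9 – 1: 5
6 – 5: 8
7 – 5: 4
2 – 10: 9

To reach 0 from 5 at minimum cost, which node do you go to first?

Enumerating some paths:
5 - 1 - 9 - 0: 5+5+6 = 16
5 - 7 - 8 - 9 - 0: 4+6+3+6 = 19
5 - 6 - 9 - 0: 8+4+6 = 18
5 - 1 - 6 - 9 - 0: 5+5+4+6 = 20
Cheapest is 5 - 1 - 9 - 0 at 16.
So from 5 the first move is to 1.

1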